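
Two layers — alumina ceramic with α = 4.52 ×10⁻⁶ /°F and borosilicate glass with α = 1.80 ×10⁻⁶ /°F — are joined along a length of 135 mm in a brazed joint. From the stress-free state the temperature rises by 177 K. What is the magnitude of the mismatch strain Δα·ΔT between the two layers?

alumina ceramic: α = 4.52×10⁻⁶/°F × 9/5 = 8.14×10⁻⁶/K.
borosilicate glass: α = 1.80×10⁻⁶/°F × 9/5 = 3.24×10⁻⁶/K.
Δα = |8.14 − 3.24|×10⁻⁶/K = 4.90×10⁻⁶/K.
Mismatch strain = Δα·ΔT = 4.90×10⁻⁶ × 177.0 = 8.67×10⁻⁴.

8.67×10⁻⁴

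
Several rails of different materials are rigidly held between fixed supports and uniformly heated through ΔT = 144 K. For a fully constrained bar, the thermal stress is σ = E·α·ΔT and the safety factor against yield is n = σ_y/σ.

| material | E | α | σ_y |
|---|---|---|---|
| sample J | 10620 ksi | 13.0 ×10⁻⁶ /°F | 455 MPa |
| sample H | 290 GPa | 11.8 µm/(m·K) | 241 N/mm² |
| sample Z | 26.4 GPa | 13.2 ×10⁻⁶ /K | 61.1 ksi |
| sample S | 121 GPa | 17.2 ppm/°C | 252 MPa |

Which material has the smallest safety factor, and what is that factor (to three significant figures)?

Per material, after unit conversion:
  sample J: E = 73.22, α = 23.4, σ_y = 455.0 → σ = 247 MPa, n = 1.84
  sample H: E = 290.0, α = 11.8, σ_y = 241.0 → σ = 493 MPa, n = 0.489
  sample Z: E = 26.40, α = 13.2, σ_y = 421.3 → σ = 50.2 MPa, n = 8.39
  sample S: E = 121.0, α = 17.2, σ_y = 252.0 → σ = 300 MPa, n = 0.841
The minimum is sample H at n = 0.489.

sample H, n = 0.489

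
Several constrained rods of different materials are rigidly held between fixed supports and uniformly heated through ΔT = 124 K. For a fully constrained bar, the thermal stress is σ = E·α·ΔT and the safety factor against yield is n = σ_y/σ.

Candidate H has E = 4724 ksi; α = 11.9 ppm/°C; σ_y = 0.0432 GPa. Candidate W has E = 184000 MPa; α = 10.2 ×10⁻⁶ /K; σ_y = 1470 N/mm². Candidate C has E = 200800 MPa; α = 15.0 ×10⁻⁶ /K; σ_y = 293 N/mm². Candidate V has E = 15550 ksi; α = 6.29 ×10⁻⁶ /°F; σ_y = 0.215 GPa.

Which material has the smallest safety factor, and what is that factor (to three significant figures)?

With everything in SI (GPa, ×10⁻⁶/K, MPa):
  candidate H: E = 32.57, α = 11.9, σ_y = 43.20 → σ = 48.1 MPa, n = 0.899
  candidate W: E = 184.0, α = 10.2, σ_y = 1470 → σ = 233 MPa, n = 6.32
  candidate C: E = 200.8, α = 15.0, σ_y = 293.0 → σ = 373 MPa, n = 0.784
  candidate V: E = 107.2, α = 11.3, σ_y = 215.0 → σ = 151 MPa, n = 1.43
The minimum is candidate C at n = 0.784.

candidate C, n = 0.784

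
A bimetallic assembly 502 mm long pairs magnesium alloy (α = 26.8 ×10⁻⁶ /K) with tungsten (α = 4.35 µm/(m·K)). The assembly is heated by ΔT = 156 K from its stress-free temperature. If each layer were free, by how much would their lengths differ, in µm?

1760 µm

Δα = |26.8 − 4.35|×10⁻⁶/K = 22.5×10⁻⁶/K.
ΔL_mismatch = Δα·L·ΔT = 22.5×10⁻⁶ × 502.0 mm × 156.0 K = 1760 µm.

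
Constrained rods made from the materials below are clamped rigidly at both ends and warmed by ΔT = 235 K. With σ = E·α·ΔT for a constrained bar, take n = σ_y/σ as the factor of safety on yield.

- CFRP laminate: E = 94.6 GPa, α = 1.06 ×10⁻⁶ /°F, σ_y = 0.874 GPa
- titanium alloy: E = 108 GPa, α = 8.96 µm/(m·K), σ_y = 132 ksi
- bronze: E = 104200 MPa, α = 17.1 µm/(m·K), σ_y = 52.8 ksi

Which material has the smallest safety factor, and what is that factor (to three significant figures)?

In consistent units (E in GPa, α in ×10⁻⁶/K, σ_y in MPa):
  CFRP laminate: E = 94.60, α = 1.91, σ_y = 874.0 → σ = 42.4 MPa, n = 20.6
  titanium alloy: E = 108.0, α = 8.96, σ_y = 910.1 → σ = 227 MPa, n = 4.00
  bronze: E = 104.2, α = 17.1, σ_y = 364.0 → σ = 419 MPa, n = 0.869
Bronze has the lowest safety factor, n = 0.869.

bronze, n = 0.869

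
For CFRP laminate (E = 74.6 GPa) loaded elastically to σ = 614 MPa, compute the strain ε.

ε = σ/E = 614 / 74600 = 8.23×10⁻³.

8.23×10⁻³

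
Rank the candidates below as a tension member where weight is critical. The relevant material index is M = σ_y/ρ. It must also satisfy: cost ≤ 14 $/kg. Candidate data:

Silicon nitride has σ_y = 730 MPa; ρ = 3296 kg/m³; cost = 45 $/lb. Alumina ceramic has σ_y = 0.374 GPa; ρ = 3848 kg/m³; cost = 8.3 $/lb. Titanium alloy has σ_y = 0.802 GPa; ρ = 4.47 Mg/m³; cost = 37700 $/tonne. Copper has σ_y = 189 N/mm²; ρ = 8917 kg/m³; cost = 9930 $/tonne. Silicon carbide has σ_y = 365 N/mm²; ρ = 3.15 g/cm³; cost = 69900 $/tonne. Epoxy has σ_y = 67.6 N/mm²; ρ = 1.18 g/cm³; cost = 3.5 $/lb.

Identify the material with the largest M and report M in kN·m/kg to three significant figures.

epoxy, M = 57.3 kN·m/kg

Screen on constraints: cost ≤ 14 $/kg. Survivors: copper, epoxy.
Convert each candidate to consistent units, then evaluate M:
  copper: σ_y = 189.0 MPa, ρ = 8917 kg/m³
  epoxy: σ_y = 67.60 MPa, ρ = 1180 kg/m³
  epoxy: M = 57.3 kN·m/kg
  copper: M = 21.2 kN·m/kg
The maximum is for epoxy.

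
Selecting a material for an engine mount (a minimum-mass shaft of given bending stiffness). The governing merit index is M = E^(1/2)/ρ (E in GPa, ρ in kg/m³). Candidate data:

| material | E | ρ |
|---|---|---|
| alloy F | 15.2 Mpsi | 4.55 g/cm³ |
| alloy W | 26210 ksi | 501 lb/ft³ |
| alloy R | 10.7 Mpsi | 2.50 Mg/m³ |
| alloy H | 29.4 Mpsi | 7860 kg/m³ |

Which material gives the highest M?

Normalizing units and computing the index:
  alloy F: E = 104.8 GPa, ρ = 4550 kg/m³
  alloy W: E = 180.7 GPa, ρ = 8025 kg/m³
  alloy R: E = 73.77 GPa, ρ = 2500 kg/m³
  alloy H: E = 202.7 GPa, ρ = 7860 kg/m³
  alloy R: M = 3.44×10⁻³
  alloy F: M = 2.25×10⁻³
  alloy H: M = 1.81×10⁻³
  alloy W: M = 1.68×10⁻³
Highest index: alloy R.

alloy R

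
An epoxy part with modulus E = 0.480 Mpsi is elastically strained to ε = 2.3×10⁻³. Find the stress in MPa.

7.61 MPa

E = 0.480 Mpsi = 3.309 GPa.
σ = E·ε = 3309 MPa × 2.3×10⁻³ = 7.61 MPa.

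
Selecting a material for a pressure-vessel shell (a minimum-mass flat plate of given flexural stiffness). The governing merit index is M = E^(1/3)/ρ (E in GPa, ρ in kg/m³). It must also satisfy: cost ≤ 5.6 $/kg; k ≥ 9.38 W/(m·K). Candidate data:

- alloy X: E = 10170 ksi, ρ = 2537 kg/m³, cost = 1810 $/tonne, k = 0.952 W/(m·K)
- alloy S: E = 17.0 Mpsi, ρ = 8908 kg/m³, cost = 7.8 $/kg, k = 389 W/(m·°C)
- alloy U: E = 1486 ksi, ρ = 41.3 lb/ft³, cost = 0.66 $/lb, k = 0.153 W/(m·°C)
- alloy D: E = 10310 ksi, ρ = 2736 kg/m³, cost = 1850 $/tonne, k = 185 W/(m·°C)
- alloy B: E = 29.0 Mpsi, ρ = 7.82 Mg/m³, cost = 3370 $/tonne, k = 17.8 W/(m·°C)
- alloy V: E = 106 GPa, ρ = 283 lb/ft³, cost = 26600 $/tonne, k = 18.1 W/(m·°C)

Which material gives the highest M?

Screen on constraints: cost ≤ 5.6 $/kg; k ≥ 9.38 W/(m·K). Survivors: alloy D, alloy B.
Convert each candidate to consistent units, then evaluate M:
  alloy D: E = 71.08 GPa, ρ = 2736 kg/m³
  alloy B: E = 199.9 GPa, ρ = 7820 kg/m³
  alloy D: M = 1.51×10⁻³
  alloy B: M = 0.748×10⁻³
Alloy D has the largest M.

alloy D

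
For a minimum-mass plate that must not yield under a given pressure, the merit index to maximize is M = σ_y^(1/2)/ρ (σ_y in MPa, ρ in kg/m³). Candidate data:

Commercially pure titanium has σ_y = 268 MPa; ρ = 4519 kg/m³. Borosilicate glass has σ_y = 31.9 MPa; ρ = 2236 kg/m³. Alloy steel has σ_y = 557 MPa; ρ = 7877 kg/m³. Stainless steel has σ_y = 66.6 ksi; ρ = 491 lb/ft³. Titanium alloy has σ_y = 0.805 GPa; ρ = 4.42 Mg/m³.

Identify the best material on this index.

Normalizing units and computing the index:
  commercially pure titanium: σ_y = 268.0 MPa, ρ = 4519 kg/m³
  borosilicate glass: σ_y = 31.90 MPa, ρ = 2236 kg/m³
  alloy steel: σ_y = 557.0 MPa, ρ = 7877 kg/m³
  stainless steel: σ_y = 459.2 MPa, ρ = 7865 kg/m³
  titanium alloy: σ_y = 805.0 MPa, ρ = 4420 kg/m³
  titanium alloy: M = 6.42×10⁻³
  commercially pure titanium: M = 3.62×10⁻³
  alloy steel: M = 3.00×10⁻³
  stainless steel: M = 2.72×10⁻³
  borosilicate glass: M = 2.53×10⁻³
The maximum is for titanium alloy.

titanium alloy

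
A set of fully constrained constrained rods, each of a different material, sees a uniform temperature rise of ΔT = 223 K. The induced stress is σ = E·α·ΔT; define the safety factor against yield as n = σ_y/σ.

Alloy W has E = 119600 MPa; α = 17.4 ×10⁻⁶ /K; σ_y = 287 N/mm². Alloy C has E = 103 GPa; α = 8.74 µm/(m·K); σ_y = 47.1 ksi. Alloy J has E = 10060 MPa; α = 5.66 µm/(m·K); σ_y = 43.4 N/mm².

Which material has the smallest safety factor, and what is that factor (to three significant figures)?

Converting E to GPa, α to ×10⁻⁶/K, σ_y to MPa, then σ and n for each:
  alloy W: E = 119.6, α = 17.4, σ_y = 287.0 → σ = 464 MPa, n = 0.618
  alloy C: E = 103.0, α = 8.74, σ_y = 324.7 → σ = 201 MPa, n = 1.62
  alloy J: E = 10.06, α = 5.66, σ_y = 43.40 → σ = 12.7 MPa, n = 3.42
Smallest n: alloy W with n = 0.618.

alloy W, n = 0.618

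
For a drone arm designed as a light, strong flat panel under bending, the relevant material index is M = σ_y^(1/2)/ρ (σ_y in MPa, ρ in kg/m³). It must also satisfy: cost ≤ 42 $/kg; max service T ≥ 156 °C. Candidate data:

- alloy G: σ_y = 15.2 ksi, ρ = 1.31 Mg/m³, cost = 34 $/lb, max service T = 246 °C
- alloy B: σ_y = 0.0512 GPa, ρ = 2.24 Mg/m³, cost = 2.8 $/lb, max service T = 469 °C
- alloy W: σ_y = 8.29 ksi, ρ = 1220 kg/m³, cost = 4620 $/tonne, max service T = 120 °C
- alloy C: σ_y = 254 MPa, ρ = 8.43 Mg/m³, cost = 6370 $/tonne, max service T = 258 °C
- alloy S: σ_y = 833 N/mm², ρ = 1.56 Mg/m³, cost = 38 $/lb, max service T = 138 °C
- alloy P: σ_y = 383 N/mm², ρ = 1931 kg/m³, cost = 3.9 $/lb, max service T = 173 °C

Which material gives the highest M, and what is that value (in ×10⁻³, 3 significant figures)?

Screen on constraints: cost ≤ 42 $/kg; max service T ≥ 156 °C. Survivors: alloy B, alloy C, alloy P.
Putting every candidate on a common basis:
  alloy B: σ_y = 51.20 MPa, ρ = 2240 kg/m³
  alloy C: σ_y = 254.0 MPa, ρ = 8430 kg/m³
  alloy P: σ_y = 383.0 MPa, ρ = 1931 kg/m³
  alloy P: M = 10.1×10⁻³
  alloy B: M = 3.19×10⁻³
  alloy C: M = 1.89×10⁻³
Alloy P has the largest M.

alloy P, M = 10.1×10⁻³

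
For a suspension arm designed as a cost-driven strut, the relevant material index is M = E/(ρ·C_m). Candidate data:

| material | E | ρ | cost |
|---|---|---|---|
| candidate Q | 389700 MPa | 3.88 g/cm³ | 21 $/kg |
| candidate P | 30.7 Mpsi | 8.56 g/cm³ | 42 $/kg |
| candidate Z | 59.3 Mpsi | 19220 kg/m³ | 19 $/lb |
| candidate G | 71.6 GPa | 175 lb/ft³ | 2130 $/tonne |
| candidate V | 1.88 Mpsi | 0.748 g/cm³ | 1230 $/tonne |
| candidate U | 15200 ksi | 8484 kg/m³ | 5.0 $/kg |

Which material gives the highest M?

candidate V

Normalizing units and computing the index:
  candidate Q: E = 389.7 GPa, ρ = 3880 kg/m³, cost = 21.00 $/kg
  candidate P: E = 211.7 GPa, ρ = 8560 kg/m³, cost = 42.00 $/kg
  candidate Z: E = 408.9 GPa, ρ = 19220 kg/m³, cost = 41.89 $/kg
  candidate G: E = 71.60 GPa, ρ = 2803 kg/m³, cost = 2.130 $/kg
  candidate V: E = 12.96 GPa, ρ = 748.0 kg/m³, cost = 1.230 $/kg
  candidate U: E = 104.8 GPa, ρ = 8484 kg/m³, cost = 5.000 $/kg
  candidate V: M = 14.1 MN·m per $
  candidate G: M = 12.0 MN·m per $
  candidate Q: M = 4.78 MN·m per $
  candidate U: M = 2.47 MN·m per $
  candidate P: M = 0.589 MN·m per $
  candidate Z: M = 0.508 MN·m per $
The maximum is for candidate V.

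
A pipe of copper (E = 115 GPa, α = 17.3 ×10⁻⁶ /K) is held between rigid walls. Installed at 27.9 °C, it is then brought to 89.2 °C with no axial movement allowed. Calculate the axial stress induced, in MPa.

ΔT = 61.30 K. Constrained thermal stress σ = E·α·ΔT = 115.0×10³ MPa × 17.3×10⁻⁶ × 61.30 = 122 MPa (compressive).

122 MPa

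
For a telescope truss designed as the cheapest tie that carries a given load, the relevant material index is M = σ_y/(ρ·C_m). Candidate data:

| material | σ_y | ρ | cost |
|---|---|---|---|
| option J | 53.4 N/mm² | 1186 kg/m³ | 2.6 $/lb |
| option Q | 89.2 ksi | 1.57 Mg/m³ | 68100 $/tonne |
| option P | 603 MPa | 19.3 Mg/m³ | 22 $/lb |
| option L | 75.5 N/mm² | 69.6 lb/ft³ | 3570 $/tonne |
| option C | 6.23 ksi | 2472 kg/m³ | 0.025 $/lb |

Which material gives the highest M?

Putting every candidate on a common basis:
  option J: σ_y = 53.40 MPa, ρ = 1186 kg/m³, cost = 5.732 $/kg
  option Q: σ_y = 615.0 MPa, ρ = 1570 kg/m³, cost = 68.10 $/kg
  option P: σ_y = 603.0 MPa, ρ = 19300 kg/m³, cost = 48.50 $/kg
  option L: σ_y = 75.50 MPa, ρ = 1115 kg/m³, cost = 3.570 $/kg
  option C: σ_y = 42.95 MPa, ρ = 2472 kg/m³, cost = 0.05511 $/kg
  option C: M = 315 kN·m per $
  option L: M = 19.0 kN·m per $
  option J: M = 7.86 kN·m per $
  option Q: M = 5.75 kN·m per $
  option P: M = 0.644 kN·m per $
Option C ranks first.

option C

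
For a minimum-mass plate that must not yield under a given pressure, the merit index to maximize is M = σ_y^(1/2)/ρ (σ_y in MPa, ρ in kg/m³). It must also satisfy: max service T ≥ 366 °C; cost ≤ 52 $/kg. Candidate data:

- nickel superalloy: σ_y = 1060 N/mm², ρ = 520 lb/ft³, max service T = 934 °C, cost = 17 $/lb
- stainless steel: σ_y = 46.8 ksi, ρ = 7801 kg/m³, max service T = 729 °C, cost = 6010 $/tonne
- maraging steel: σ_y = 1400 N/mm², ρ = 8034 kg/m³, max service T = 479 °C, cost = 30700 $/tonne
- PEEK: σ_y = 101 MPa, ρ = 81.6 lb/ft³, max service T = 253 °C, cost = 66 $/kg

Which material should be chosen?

Screen on constraints: max service T ≥ 366 °C; cost ≤ 52 $/kg. Survivors: nickel superalloy, stainless steel, maraging steel.
Normalizing units and computing the index:
  nickel superalloy: σ_y = 1060 MPa, ρ = 8330 kg/m³
  stainless steel: σ_y = 322.7 MPa, ρ = 7801 kg/m³
  maraging steel: σ_y = 1400 MPa, ρ = 8034 kg/m³
  maraging steel: M = 4.66×10⁻³
  nickel superalloy: M = 3.91×10⁻³
  stainless steel: M = 2.30×10⁻³
Maraging steel ranks first.

maraging steel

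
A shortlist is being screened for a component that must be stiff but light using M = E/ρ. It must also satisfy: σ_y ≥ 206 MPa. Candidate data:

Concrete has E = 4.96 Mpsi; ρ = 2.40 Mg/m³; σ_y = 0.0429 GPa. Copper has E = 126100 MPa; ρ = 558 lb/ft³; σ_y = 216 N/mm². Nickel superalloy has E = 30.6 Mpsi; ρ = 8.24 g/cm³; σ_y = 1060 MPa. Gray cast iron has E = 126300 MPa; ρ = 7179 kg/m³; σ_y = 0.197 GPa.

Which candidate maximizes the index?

nickel superalloy

Screen on constraints: σ_y ≥ 206 MPa. Survivors: copper, nickel superalloy.
Convert each candidate to consistent units, then evaluate M:
  copper: E = 126.1 GPa, ρ = 8938 kg/m³
  nickel superalloy: E = 211.0 GPa, ρ = 8240 kg/m³
  nickel superalloy: M = 25.6 MN·m/kg
  copper: M = 14.1 MN·m/kg
Nickel superalloy has the largest M.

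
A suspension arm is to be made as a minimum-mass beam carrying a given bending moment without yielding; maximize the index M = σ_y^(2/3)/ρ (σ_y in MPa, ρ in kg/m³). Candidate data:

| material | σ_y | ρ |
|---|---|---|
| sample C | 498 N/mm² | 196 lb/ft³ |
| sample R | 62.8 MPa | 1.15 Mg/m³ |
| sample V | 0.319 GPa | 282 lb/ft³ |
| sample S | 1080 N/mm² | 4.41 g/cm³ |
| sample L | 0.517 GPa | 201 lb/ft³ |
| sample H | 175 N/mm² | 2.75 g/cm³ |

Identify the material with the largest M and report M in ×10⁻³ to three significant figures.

sample S, M = 23.9×10⁻³

Convert each candidate to consistent units, then evaluate M:
  sample C: σ_y = 498.0 MPa, ρ = 3140 kg/m³
  sample R: σ_y = 62.80 MPa, ρ = 1150 kg/m³
  sample V: σ_y = 319.0 MPa, ρ = 4517 kg/m³
  sample S: σ_y = 1080 MPa, ρ = 4410 kg/m³
  sample L: σ_y = 517.0 MPa, ρ = 3220 kg/m³
  sample H: σ_y = 175.0 MPa, ρ = 2750 kg/m³
  sample S: M = 23.9×10⁻³
  sample C: M = 20.0×10⁻³
  sample L: M = 20.0×10⁻³
  sample R: M = 13.7×10⁻³
  sample H: M = 11.4×10⁻³
  sample V: M = 10.3×10⁻³
The maximum is for sample S.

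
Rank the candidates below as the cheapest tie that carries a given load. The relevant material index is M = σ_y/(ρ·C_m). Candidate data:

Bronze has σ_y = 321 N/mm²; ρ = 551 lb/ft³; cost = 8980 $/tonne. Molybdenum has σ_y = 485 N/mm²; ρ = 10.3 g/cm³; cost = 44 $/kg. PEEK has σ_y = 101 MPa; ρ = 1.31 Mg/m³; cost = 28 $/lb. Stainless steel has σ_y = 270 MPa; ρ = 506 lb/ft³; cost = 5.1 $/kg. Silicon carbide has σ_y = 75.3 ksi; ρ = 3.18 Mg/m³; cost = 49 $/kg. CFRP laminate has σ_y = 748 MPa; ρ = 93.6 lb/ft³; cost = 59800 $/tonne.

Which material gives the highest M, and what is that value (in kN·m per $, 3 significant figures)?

CFRP laminate, M = 8.34 kN·m per $

After converting to SI:
  bronze: σ_y = 321.0 MPa, ρ = 8826 kg/m³, cost = 8.980 $/kg
  molybdenum: σ_y = 485.0 MPa, ρ = 10300 kg/m³, cost = 44.00 $/kg
  PEEK: σ_y = 101.0 MPa, ρ = 1310 kg/m³, cost = 61.73 $/kg
  stainless steel: σ_y = 270.0 MPa, ρ = 8105 kg/m³, cost = 5.100 $/kg
  silicon carbide: σ_y = 519.2 MPa, ρ = 3180 kg/m³, cost = 49.00 $/kg
  CFRP laminate: σ_y = 748.0 MPa, ρ = 1499 kg/m³, cost = 59.80 $/kg
  CFRP laminate: M = 8.34 kN·m per $
  stainless steel: M = 6.53 kN·m per $
  bronze: M = 4.05 kN·m per $
  silicon carbide: M = 3.33 kN·m per $
  PEEK: M = 1.25 kN·m per $
  molybdenum: M = 1.07 kN·m per $
CFRP laminate ranks first.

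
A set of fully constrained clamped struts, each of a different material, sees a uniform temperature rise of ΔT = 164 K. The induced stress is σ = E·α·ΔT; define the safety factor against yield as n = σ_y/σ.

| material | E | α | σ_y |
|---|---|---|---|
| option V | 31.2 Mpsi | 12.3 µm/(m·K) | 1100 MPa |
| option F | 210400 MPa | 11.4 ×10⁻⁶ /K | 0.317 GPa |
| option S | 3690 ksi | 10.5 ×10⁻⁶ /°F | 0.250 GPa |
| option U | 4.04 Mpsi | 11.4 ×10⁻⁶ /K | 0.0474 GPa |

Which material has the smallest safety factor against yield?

In consistent units (E in GPa, α in ×10⁻⁶/K, σ_y in MPa):
  option V: E = 215.1, α = 12.3, σ_y = 1100 → σ = 434 MPa, n = 2.53
  option F: E = 210.4, α = 11.4, σ_y = 317.0 → σ = 393 MPa, n = 0.806
  option S: E = 25.44, α = 18.9, σ_y = 250.0 → σ = 78.9 MPa, n = 3.17
  option U: E = 27.85, α = 11.4, σ_y = 47.40 → σ = 52.1 MPa, n = 0.910
The minimum is option F at n = 0.806.

option F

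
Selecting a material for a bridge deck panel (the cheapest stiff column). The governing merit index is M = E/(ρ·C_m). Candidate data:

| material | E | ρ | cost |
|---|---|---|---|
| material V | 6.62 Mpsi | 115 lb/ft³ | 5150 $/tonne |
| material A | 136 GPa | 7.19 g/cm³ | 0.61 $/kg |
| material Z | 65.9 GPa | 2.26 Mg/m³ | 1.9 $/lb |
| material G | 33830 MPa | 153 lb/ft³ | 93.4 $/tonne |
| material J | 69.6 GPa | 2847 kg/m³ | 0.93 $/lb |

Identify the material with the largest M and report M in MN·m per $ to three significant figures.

material G, M = 148 MN·m per $

Convert each candidate to consistent units, then evaluate M:
  material V: E = 45.64 GPa, ρ = 1842 kg/m³, cost = 5.150 $/kg
  material A: E = 136.0 GPa, ρ = 7190 kg/m³, cost = 0.6100 $/kg
  material Z: E = 65.90 GPa, ρ = 2260 kg/m³, cost = 4.189 $/kg
  material G: E = 33.83 GPa, ρ = 2451 kg/m³, cost = 0.09340 $/kg
  material J: E = 69.60 GPa, ρ = 2847 kg/m³, cost = 2.050 $/kg
  material G: M = 148 MN·m per $
  material A: M = 31.0 MN·m per $
  material J: M = 11.9 MN·m per $
  material Z: M = 6.96 MN·m per $
  material V: M = 4.81 MN·m per $
The maximum is for material G.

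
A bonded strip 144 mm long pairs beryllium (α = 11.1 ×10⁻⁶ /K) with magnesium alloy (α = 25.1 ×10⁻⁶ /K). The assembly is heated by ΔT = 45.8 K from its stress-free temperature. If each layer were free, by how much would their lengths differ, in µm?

92.3 µm

Δα = |11.1 − 25.1|×10⁻⁶/K = 14.0×10⁻⁶/K.
ΔL_mismatch = Δα·L·ΔT = 14.0×10⁻⁶ × 144.0 mm × 45.8 K = 92.3 µm.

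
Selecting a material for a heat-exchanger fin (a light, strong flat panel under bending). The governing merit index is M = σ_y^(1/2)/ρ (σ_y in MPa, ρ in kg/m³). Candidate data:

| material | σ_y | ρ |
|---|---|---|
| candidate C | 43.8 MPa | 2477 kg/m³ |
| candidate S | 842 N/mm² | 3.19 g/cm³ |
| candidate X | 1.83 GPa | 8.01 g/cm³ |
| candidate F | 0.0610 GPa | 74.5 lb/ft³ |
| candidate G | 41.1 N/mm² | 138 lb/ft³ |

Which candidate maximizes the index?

Convert each candidate to consistent units, then evaluate M:
  candidate C: σ_y = 43.80 MPa, ρ = 2477 kg/m³
  candidate S: σ_y = 842.0 MPa, ρ = 3190 kg/m³
  candidate X: σ_y = 1830 MPa, ρ = 8010 kg/m³
  candidate F: σ_y = 61.00 MPa, ρ = 1193 kg/m³
  candidate G: σ_y = 41.10 MPa, ρ = 2211 kg/m³
  candidate S: M = 9.10×10⁻³
  candidate F: M = 6.54×10⁻³
  candidate X: M = 5.34×10⁻³
  candidate G: M = 2.90×10⁻³
  candidate C: M = 2.67×10⁻³
The maximum is for candidate S.

candidate S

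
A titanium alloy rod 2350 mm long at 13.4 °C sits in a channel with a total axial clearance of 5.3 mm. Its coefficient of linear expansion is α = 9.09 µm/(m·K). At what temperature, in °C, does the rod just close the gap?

262 °C

α·L₀·ΔT = 5.3 mm ⇒ ΔT = 5.3 / (9.09×10⁻⁶ × 2350.0) = 248.1 K.
T = 13.4 + 248.1 = 261.5 °C.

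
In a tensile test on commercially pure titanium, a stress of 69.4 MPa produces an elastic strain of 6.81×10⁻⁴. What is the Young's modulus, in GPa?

102 GPa

E = σ/ε = 69.4 MPa / 6.81×10⁻⁴ = 101900 MPa = 102 GPa.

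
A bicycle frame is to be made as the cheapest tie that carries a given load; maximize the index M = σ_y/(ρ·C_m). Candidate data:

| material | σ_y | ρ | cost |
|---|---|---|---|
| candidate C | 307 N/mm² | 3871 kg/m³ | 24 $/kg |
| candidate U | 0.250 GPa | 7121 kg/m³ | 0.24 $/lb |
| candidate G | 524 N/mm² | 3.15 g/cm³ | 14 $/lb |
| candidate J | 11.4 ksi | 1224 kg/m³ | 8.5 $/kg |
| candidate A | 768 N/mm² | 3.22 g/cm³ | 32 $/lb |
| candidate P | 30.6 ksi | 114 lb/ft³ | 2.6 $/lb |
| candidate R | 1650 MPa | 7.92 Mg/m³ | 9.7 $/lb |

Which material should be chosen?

candidate U

After converting to SI:
  candidate C: σ_y = 307.0 MPa, ρ = 3871 kg/m³, cost = 24.00 $/kg
  candidate U: σ_y = 250.0 MPa, ρ = 7121 kg/m³, cost = 0.5291 $/kg
  candidate G: σ_y = 524.0 MPa, ρ = 3150 kg/m³, cost = 30.86 $/kg
  candidate J: σ_y = 78.60 MPa, ρ = 1224 kg/m³, cost = 8.500 $/kg
  candidate A: σ_y = 768.0 MPa, ρ = 3220 kg/m³, cost = 70.55 $/kg
  candidate P: σ_y = 211.0 MPa, ρ = 1826 kg/m³, cost = 5.732 $/kg
  candidate R: σ_y = 1650 MPa, ρ = 7920 kg/m³, cost = 21.38 $/kg
  candidate U: M = 66.4 kN·m per $
  candidate P: M = 20.2 kN·m per $
  candidate R: M = 9.74 kN·m per $
  candidate J: M = 7.55 kN·m per $
  candidate G: M = 5.39 kN·m per $
  candidate A: M = 3.38 kN·m per $
  candidate C: M = 3.30 kN·m per $
Candidate U ranks first.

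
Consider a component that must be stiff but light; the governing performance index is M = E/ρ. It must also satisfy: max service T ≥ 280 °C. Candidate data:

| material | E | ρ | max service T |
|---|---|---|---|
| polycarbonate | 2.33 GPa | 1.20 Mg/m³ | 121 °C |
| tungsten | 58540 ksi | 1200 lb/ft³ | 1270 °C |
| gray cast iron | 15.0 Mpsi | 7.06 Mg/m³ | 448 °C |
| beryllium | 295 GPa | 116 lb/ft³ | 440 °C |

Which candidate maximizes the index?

Screen on constraints: max service T ≥ 280 °C. Survivors: tungsten, gray cast iron, beryllium.
Convert each candidate to consistent units, then evaluate M:
  tungsten: E = 403.6 GPa, ρ = 19220 kg/m³
  gray cast iron: E = 103.4 GPa, ρ = 7060 kg/m³
  beryllium: E = 295.0 GPa, ρ = 1858 kg/m³
  beryllium: M = 159 MN·m/kg
  tungsten: M = 21.0 MN·m/kg
  gray cast iron: M = 14.6 MN·m/kg
Beryllium has the largest M.

beryllium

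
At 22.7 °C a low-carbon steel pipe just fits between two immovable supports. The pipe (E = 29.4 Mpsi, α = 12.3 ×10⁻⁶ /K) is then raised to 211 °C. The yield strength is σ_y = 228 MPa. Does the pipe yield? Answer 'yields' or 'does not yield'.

yields

E = 29.4 Mpsi = 202.7 GPa.
ΔT = 188.3 K. Constrained thermal stress σ = E·α·ΔT = 202.7×10³ MPa × 12.3×10⁻⁶ × 188.3 = 469 MPa (compressive).
Compare to σ_y = 228 MPa: σ ≥ σ_y, so it yields.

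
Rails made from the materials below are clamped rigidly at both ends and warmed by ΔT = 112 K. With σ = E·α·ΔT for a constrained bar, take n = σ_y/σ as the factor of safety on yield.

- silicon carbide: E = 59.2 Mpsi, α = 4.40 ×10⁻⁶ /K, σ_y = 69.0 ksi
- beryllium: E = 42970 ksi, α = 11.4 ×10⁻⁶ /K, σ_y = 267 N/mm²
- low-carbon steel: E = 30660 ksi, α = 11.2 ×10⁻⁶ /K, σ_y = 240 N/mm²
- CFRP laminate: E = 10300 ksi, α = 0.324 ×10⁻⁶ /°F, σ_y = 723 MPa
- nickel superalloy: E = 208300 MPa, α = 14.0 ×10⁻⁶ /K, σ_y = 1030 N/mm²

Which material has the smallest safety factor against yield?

With everything in SI (GPa, ×10⁻⁶/K, MPa):
  silicon carbide: E = 408.2, α = 4.40, σ_y = 475.7 → σ = 201 MPa, n = 2.37
  beryllium: E = 296.3, α = 11.4, σ_y = 267.0 → σ = 378 MPa, n = 0.706
  low-carbon steel: E = 211.4, α = 11.2, σ_y = 240.0 → σ = 265 MPa, n = 0.905
  CFRP laminate: E = 71.02, α = 0.583, σ_y = 723.0 → σ = 4.64 MPa, n = 156
  nickel superalloy: E = 208.3, α = 14.0, σ_y = 1030 → σ = 327 MPa, n = 3.15
Smallest n: beryllium with n = 0.706.

beryllium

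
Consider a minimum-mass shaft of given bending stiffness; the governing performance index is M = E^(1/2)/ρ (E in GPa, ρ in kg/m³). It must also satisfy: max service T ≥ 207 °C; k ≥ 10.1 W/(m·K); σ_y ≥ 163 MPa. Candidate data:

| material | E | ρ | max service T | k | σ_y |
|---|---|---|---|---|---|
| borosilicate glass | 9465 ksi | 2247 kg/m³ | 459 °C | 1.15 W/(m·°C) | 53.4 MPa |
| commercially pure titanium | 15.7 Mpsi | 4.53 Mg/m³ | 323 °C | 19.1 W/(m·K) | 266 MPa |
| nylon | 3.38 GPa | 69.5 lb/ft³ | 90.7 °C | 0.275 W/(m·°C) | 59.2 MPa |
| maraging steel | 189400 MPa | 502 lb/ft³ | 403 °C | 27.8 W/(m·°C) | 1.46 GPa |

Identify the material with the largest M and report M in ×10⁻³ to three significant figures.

commercially pure titanium, M = 2.30×10⁻³

Screen on constraints: max service T ≥ 207 °C; k ≥ 10.1 W/(m·K); σ_y ≥ 163 MPa. Survivors: commercially pure titanium, maraging steel.
Convert each candidate to consistent units, then evaluate M:
  commercially pure titanium: E = 108.2 GPa, ρ = 4530 kg/m³
  maraging steel: E = 189.4 GPa, ρ = 8041 kg/m³
  commercially pure titanium: M = 2.30×10⁻³
  maraging steel: M = 1.71×10⁻³
Highest index: commercially pure titanium.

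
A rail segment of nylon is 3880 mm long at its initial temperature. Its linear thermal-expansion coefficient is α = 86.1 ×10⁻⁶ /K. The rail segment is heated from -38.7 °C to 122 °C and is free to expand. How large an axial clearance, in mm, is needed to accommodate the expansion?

ΔT = 122 − (-38.7) = 160.7 K.
ΔL = α·L₀·ΔT = 86.1×10⁻⁶ × 3880 mm × 160.7 K = 53.7 mm.

53.7 mm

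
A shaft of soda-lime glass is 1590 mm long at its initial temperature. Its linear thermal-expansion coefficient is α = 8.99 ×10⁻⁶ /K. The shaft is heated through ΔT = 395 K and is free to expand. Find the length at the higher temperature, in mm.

ΔL = α·L₀·ΔT = 8.99×10⁻⁶ × 1590 mm × 395.0 K = 5.65 mm.
L = L₀ + ΔL = 1590 + 5.65 = 1595.6 mm.

1595.6 mm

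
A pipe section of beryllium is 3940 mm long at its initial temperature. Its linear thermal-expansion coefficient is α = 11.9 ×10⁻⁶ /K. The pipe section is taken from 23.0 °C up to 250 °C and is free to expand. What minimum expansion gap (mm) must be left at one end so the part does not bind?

10.6 mm

ΔT = 250 − 23.0 = 227.0 K.
ΔL = α·L₀·ΔT = 11.9×10⁻⁶ × 3940 mm × 227.0 K = 10.6 mm.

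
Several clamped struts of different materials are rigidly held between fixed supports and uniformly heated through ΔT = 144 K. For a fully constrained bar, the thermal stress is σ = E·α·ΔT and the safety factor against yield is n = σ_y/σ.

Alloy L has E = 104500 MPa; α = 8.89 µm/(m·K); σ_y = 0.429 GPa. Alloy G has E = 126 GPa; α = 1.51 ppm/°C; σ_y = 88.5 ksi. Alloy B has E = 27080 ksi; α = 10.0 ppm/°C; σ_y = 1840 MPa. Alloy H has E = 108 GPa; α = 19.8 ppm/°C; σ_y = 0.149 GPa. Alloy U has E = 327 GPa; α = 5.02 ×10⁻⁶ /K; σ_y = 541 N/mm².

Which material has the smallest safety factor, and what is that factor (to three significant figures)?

In consistent units (E in GPa, α in ×10⁻⁶/K, σ_y in MPa):
  alloy L: E = 104.5, α = 8.89, σ_y = 429.0 → σ = 134 MPa, n = 3.21
  alloy G: E = 126.0, α = 1.51, σ_y = 610.2 → σ = 27.4 MPa, n = 22.3
  alloy B: E = 186.7, α = 10.0, σ_y = 1840 → σ = 269 MPa, n = 6.84
  alloy H: E = 108.0, α = 19.8, σ_y = 149.0 → σ = 308 MPa, n = 0.484
  alloy U: E = 327.0, α = 5.02, σ_y = 541.0 → σ = 236 MPa, n = 2.29
The minimum is alloy H at n = 0.484.

alloy H, n = 0.484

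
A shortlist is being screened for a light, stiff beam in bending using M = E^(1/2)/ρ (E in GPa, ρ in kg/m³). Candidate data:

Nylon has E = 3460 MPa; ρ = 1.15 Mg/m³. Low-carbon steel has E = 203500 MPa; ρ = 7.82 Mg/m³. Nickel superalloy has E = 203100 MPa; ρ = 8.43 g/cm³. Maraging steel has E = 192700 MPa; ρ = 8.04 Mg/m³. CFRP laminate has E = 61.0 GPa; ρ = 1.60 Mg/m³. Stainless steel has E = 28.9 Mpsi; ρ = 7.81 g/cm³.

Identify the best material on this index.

After converting to SI:
  nylon: E = 3.460 GPa, ρ = 1150 kg/m³
  low-carbon steel: E = 203.5 GPa, ρ = 7820 kg/m³
  nickel superalloy: E = 203.1 GPa, ρ = 8430 kg/m³
  maraging steel: E = 192.7 GPa, ρ = 8040 kg/m³
  CFRP laminate: E = 61.00 GPa, ρ = 1600 kg/m³
  stainless steel: E = 199.3 GPa, ρ = 7810 kg/m³
  CFRP laminate: M = 4.88×10⁻³
  low-carbon steel: M = 1.82×10⁻³
  stainless steel: M = 1.81×10⁻³
  maraging steel: M = 1.73×10⁻³
  nickel superalloy: M = 1.69×10⁻³
  nylon: M = 1.62×10⁻³
CFRP laminate ranks first.

CFRP laminate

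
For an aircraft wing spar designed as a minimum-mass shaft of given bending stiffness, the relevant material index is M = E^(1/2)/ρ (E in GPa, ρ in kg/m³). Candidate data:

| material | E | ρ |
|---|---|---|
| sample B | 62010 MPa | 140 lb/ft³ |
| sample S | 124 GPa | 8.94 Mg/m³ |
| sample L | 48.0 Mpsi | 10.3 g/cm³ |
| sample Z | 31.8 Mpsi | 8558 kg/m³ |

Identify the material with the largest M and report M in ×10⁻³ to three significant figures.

sample B, M = 3.51×10⁻³

After converting to SI:
  sample B: E = 62.01 GPa, ρ = 2243 kg/m³
  sample S: E = 124.0 GPa, ρ = 8940 kg/m³
  sample L: E = 330.9 GPa, ρ = 10300 kg/m³
  sample Z: E = 219.3 GPa, ρ = 8558 kg/m³
  sample B: M = 3.51×10⁻³
  sample L: M = 1.77×10⁻³
  sample Z: M = 1.73×10⁻³
  sample S: M = 1.25×10⁻³
Highest index: sample B.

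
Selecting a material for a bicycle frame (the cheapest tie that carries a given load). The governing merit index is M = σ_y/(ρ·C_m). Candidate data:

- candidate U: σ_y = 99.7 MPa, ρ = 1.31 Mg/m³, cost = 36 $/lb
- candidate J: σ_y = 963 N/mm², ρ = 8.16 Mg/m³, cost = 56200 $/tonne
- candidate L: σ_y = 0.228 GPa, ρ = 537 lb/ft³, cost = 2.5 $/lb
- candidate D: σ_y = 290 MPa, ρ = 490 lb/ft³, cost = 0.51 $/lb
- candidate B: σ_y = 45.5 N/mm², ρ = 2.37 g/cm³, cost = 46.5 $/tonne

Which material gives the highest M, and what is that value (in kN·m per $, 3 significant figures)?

Normalizing units and computing the index:
  candidate U: σ_y = 99.70 MPa, ρ = 1310 kg/m³, cost = 79.37 $/kg
  candidate J: σ_y = 963.0 MPa, ρ = 8160 kg/m³, cost = 56.20 $/kg
  candidate L: σ_y = 228.0 MPa, ρ = 8602 kg/m³, cost = 5.511 $/kg
  candidate D: σ_y = 290.0 MPa, ρ = 7849 kg/m³, cost = 1.124 $/kg
  candidate B: σ_y = 45.50 MPa, ρ = 2370 kg/m³, cost = 0.04650 $/kg
  candidate B: M = 413 kN·m per $
  candidate D: M = 32.9 kN·m per $
  candidate L: M = 4.81 kN·m per $
  candidate J: M = 2.10 kN·m per $
  candidate U: M = 0.959 kN·m per $
Highest index: candidate B.

candidate B, M = 413 kN·m per $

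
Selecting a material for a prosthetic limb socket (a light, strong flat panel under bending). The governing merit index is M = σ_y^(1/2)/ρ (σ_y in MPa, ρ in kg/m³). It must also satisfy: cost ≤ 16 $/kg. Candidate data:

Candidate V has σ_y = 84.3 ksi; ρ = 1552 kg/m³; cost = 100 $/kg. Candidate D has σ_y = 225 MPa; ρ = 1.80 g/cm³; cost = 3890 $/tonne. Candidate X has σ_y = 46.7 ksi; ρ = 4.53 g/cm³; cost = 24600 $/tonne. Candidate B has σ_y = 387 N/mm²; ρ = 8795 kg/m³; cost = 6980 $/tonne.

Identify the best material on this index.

Screen on constraints: cost ≤ 16 $/kg. Survivors: candidate D, candidate B.
In SI units:
  candidate D: σ_y = 225.0 MPa, ρ = 1800 kg/m³
  candidate B: σ_y = 387.0 MPa, ρ = 8795 kg/m³
  candidate D: M = 8.33×10⁻³
  candidate B: M = 2.24×10⁻³
The maximum is for candidate D.

candidate D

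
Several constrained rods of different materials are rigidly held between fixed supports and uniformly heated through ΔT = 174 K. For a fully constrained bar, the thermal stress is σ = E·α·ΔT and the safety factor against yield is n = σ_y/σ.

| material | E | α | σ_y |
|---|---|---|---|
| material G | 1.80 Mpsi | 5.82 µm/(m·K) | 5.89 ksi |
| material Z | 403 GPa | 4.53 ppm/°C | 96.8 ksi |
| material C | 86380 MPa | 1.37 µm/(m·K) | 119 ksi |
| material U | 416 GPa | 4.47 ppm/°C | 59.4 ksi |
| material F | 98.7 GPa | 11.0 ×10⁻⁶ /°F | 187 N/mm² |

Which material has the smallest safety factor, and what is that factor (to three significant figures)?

material F, n = 0.550

Converting E to GPa, α to ×10⁻⁶/K, σ_y to MPa, then σ and n for each:
  material G: E = 12.41, α = 5.82, σ_y = 40.61 → σ = 12.6 MPa, n = 3.23
  material Z: E = 403.0, α = 4.53, σ_y = 667.4 → σ = 318 MPa, n = 2.10
  material C: E = 86.38, α = 1.37, σ_y = 820.5 → σ = 20.6 MPa, n = 39.8
  material U: E = 416.0, α = 4.47, σ_y = 409.5 → σ = 324 MPa, n = 1.27
  material F: E = 98.70, α = 19.8, σ_y = 187.0 → σ = 340 MPa, n = 0.550
Material F has the lowest safety factor, n = 0.550.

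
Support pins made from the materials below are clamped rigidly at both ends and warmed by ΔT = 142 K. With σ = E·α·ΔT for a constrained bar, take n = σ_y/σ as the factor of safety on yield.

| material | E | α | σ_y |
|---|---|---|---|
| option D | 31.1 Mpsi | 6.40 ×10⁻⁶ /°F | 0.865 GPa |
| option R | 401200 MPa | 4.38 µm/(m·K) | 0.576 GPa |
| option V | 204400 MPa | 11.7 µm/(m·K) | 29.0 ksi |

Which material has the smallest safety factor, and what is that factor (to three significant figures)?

In consistent units (E in GPa, α in ×10⁻⁶/K, σ_y in MPa):
  option D: E = 214.4, α = 11.5, σ_y = 865.0 → σ = 351 MPa, n = 2.47
  option R: E = 401.2, α = 4.38, σ_y = 576.0 → σ = 250 MPa, n = 2.31
  option V: E = 204.4, α = 11.7, σ_y = 199.9 → σ = 340 MPa, n = 0.589
Smallest n: option V with n = 0.589.

option V, n = 0.589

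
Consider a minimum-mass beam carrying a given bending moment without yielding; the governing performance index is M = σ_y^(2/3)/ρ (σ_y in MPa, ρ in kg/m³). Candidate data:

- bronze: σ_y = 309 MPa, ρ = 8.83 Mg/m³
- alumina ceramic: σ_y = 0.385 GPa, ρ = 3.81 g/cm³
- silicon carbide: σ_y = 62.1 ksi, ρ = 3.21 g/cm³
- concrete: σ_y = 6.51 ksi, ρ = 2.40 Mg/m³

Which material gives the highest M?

silicon carbide

Convert each candidate to consistent units, then evaluate M:
  bronze: σ_y = 309.0 MPa, ρ = 8830 kg/m³
  alumina ceramic: σ_y = 385.0 MPa, ρ = 3810 kg/m³
  silicon carbide: σ_y = 428.2 MPa, ρ = 3210 kg/m³
  concrete: σ_y = 44.88 MPa, ρ = 2400 kg/m³
  silicon carbide: M = 17.7×10⁻³
  alumina ceramic: M = 13.9×10⁻³
  concrete: M = 5.26×10⁻³
  bronze: M = 5.18×10⁻³
The maximum is for silicon carbide.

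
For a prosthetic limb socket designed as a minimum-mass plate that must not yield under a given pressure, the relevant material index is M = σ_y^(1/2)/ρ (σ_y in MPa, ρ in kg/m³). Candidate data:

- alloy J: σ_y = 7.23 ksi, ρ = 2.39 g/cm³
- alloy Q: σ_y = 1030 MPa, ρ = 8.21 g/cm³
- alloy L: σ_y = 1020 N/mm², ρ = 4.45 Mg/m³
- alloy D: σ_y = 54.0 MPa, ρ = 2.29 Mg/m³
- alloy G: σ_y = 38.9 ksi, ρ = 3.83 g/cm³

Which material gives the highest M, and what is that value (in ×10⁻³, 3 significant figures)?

In SI units:
  alloy J: σ_y = 49.85 MPa, ρ = 2390 kg/m³
  alloy Q: σ_y = 1030 MPa, ρ = 8210 kg/m³
  alloy L: σ_y = 1020 MPa, ρ = 4450 kg/m³
  alloy D: σ_y = 54.00 MPa, ρ = 2290 kg/m³
  alloy G: σ_y = 268.2 MPa, ρ = 3830 kg/m³
  alloy L: M = 7.18×10⁻³
  alloy G: M = 4.28×10⁻³
  alloy Q: M = 3.91×10⁻³
  alloy D: M = 3.21×10⁻³
  alloy J: M = 2.95×10⁻³
Alloy L ranks first.

alloy L, M = 7.18×10⁻³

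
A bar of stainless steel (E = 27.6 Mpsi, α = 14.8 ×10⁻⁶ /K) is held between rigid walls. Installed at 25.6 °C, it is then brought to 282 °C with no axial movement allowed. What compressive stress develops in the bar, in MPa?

E = 27.6 Mpsi = 190.3 GPa.
ΔT = 256.4 K. Constrained thermal stress σ = E·α·ΔT = 190.3×10³ MPa × 14.8×10⁻⁶ × 256.4 = 722 MPa (compressive).

722 MPa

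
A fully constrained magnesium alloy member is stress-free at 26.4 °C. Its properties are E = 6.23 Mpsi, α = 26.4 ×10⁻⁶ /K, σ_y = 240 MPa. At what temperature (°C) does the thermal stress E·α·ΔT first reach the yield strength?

238 °C

E = 6.23 Mpsi = 42.95 GPa.
E·α·ΔT = 240.0 MPa ⇒ ΔT = 240.0 / (42.95×10³ × 26.4×10⁻⁶) = 211.6 K.
T = 26.4 + 211.6 = 238.0 °C.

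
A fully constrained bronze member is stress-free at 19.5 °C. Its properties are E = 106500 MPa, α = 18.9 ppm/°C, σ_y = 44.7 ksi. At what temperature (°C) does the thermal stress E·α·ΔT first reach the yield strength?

E = 106500 MPa = 106.5 GPa.
σ_y = 44.7 ksi = 308.2 MPa.
E·α·ΔT = 308.2 MPa ⇒ ΔT = 308.2 / (106.5×10³ × 18.9×10⁻⁶) = 153.1 K.
T = 19.5 + 153.1 = 172.6 °C.

173 °C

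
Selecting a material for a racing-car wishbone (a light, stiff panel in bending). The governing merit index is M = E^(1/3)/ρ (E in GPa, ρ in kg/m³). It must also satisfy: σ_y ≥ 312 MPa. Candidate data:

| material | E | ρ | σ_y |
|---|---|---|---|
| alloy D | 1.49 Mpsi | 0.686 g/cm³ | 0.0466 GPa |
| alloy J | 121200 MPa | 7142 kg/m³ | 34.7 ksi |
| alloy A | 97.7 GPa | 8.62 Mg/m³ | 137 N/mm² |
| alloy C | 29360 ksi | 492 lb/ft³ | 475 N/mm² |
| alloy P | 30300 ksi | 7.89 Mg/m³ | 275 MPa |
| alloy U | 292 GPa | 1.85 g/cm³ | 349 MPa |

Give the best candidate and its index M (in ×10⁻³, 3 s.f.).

Screen on constraints: σ_y ≥ 312 MPa. Survivors: alloy C, alloy U.
After converting to SI:
  alloy C: E = 202.4 GPa, ρ = 7881 kg/m³
  alloy U: E = 292.0 GPa, ρ = 1850 kg/m³
  alloy U: M = 3.59×10⁻³
  alloy C: M = 0.745×10⁻³
Highest index: alloy U.

alloy U, M = 3.59×10⁻³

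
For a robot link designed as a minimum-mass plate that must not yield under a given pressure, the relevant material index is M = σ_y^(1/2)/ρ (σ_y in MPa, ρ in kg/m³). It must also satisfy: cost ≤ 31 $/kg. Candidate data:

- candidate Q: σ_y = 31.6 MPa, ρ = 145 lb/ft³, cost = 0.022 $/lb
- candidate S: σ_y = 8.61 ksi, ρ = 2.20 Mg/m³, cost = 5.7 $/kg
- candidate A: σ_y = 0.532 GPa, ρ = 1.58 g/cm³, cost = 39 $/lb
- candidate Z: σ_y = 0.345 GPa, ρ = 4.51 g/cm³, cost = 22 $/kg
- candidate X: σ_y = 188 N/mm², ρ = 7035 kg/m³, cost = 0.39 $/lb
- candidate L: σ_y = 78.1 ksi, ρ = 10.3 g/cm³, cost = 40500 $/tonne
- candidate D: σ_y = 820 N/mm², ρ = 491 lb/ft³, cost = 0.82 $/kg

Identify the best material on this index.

candidate Z

Screen on constraints: cost ≤ 31 $/kg. Survivors: candidate Q, candidate S, candidate Z, candidate X, candidate D.
Putting every candidate on a common basis:
  candidate Q: σ_y = 31.60 MPa, ρ = 2323 kg/m³
  candidate S: σ_y = 59.36 MPa, ρ = 2200 kg/m³
  candidate Z: σ_y = 345.0 MPa, ρ = 4510 kg/m³
  candidate X: σ_y = 188.0 MPa, ρ = 7035 kg/m³
  candidate D: σ_y = 820.0 MPa, ρ = 7865 kg/m³
  candidate Z: M = 4.12×10⁻³
  candidate D: M = 3.64×10⁻³
  candidate S: M = 3.50×10⁻³
  candidate Q: M = 2.42×10⁻³
  candidate X: M = 1.95×10⁻³
Candidate Z has the largest M.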